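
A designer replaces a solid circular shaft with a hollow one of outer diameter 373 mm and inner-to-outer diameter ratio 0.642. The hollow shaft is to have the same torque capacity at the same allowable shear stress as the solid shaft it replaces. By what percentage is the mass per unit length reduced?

33.4 %

Equal τ_max and T ⇒ the solid shaft needs d_s³ = d_o³(1−k⁴), so d_s = 373·(1−0.642⁴)^(1/3) = 350.6 mm.
Area ratio A_h/A_s = d_o²(1−k²)/d_s² = (1−k²)/(1−k⁴)^(2/3) = 0.6655.
Mass saving = 1 − 0.6655 = 33.4 %.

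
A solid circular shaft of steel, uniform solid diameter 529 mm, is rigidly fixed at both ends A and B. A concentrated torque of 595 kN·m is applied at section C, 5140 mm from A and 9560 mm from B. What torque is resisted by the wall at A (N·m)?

387000 N·m

With uniform GJ and both ends fixed, compatibility θ_AC = θ_CB gives T_A·a = T_B·b, together with T_A + T_B = T₀.
T_A = T₀·b/(a+b) = 595000·9560/14700 = 387000 N·m; T_B = 208000 N·m.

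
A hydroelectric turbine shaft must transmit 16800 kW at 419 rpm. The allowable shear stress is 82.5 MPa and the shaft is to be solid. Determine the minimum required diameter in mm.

ω = 2π·419/60 = 43.88 rad/s, so T = P/ω = 16800×10³ / 43.88 = 382900 N·m.
For a solid shaft τ_max = 16T/(πd³), so d = (16T/(π τ_allow))^(1/3) = (16·382900/(π·8.25×10^7))^(1/3) = 0.2870 m.

287 mm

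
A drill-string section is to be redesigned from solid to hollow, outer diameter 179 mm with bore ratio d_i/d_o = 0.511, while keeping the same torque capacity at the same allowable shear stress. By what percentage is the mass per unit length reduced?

Equal τ_max and T ⇒ the solid shaft needs d_s³ = d_o³(1−k⁴), so d_s = 179·(1−0.511⁴)^(1/3) = 174.8 mm.
Area ratio A_h/A_s = d_o²(1−k²)/d_s² = (1−k²)/(1−k⁴)^(2/3) = 0.7745.
Mass saving = 1 − 0.7745 = 22.6 %.

22.6 %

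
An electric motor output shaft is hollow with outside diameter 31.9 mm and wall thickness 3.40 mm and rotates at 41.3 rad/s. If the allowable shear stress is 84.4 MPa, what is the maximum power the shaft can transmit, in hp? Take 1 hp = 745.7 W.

J = π(d_o⁴ − d_i⁴)/32 = π(0.0319⁴ − 0.0251⁴)/32 = 6.270×10^-8 m⁴.
T_max = τ_allow·J/r = 8.44×10^7 × 6.270×10^-8 / 0.0159 = 331.8 N·m.
ω = 41.3 rad/s, so P_max = T_max·ω = 1.370×10^4 W.

18.4 hp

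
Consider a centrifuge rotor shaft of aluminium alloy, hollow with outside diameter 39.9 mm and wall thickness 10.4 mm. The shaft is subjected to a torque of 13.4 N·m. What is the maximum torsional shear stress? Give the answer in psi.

164 psi

J = π(d_o⁴ − d_i⁴)/32 = π(0.0399⁴ − 0.0191⁴)/32 = 2.358×10^-7 m⁴.
τ_max = T·r/J = 13.40 × 0.0199 / 2.358×10^-7 = 1.134×10^6 Pa.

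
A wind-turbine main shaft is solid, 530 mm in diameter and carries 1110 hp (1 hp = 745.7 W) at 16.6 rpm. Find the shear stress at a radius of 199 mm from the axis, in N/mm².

ω = 2π·16.6/60 = 1.738 rad/s, so T = P/ω = 1110×745.7 / 1.738 = 476200 N·m.
J = πd⁴/32 = π(0.530)⁴/32 = 7.746×10^-3 m⁴.
Shear stress varies linearly with radius: τ = T·r/J = 476200 × 0.199 / 7.746×10^-3 = 1.223×10^7 Pa.

12.2 N/mm²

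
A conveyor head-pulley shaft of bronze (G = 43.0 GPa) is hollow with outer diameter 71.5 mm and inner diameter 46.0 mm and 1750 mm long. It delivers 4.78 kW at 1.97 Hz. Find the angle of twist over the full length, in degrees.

ω = 2π·1.97 = 12.38 rad/s, so T = P/ω = 4.78×10³ / 12.38 = 386.2 N·m.
J = π(d_o⁴ − d_i⁴)/32 = π(0.0715⁴ − 0.0460⁴)/32 = 2.126×10^-6 m⁴.
θ = T·L/(G·J) = 386.2 × 1.75 / (43.0×10⁹ × 2.126×10^-6) = 7.392×10^-3 rad.

0.424°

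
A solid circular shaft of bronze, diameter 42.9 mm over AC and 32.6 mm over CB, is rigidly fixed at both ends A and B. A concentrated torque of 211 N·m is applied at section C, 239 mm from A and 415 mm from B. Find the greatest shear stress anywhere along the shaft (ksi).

1.66 ksi

Compatibility: T_A·a/J_AC = T_B·b/J_CB with T_A + T_B = T₀.
J_AC = 3.33×10^-7 m⁴, J_CB = 1.11×10^-7 m⁴, so T_A = T₀·(J_AC/a)/((J_AC/a)+(J_CB/b)) = 177.0 N·m, T_B = 33.99 N·m.
τ in each portion: τ_AC = 1.14×10^7 Pa, τ_CB = 5.00×10^6 Pa; maximum is in AC.
τ_max = T_AC·r/J = 177.0·0.0215/3.33×10^-7 = 1.142×10^7 Pa.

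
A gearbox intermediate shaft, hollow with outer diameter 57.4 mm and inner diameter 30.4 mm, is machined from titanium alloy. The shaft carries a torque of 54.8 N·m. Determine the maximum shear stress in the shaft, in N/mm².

1.60 N/mm²

J = π(d_o⁴ − d_i⁴)/32 = π(0.0574⁴ − 0.0304⁴)/32 = 9.819×10^-7 m⁴.
τ_max = T·r/J = 54.80 × 0.0287 / 9.819×10^-7 = 1.602×10^6 Pa.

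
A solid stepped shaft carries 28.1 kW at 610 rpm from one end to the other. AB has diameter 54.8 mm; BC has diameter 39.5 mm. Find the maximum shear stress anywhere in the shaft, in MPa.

36.4 MPa

ω = 2π·610/60 = 63.88 rad/s, so T = P/ω = 28.1×10³ / 63.88 = 439.9 N·m.
Under the same torque, τ_max = 16T/(πd³) is largest where d is smallest — segment BC (d = 39.5 mm).
τ_max = 16·439.9/(π·(0.0395)³) = 3.635×10^7 Pa.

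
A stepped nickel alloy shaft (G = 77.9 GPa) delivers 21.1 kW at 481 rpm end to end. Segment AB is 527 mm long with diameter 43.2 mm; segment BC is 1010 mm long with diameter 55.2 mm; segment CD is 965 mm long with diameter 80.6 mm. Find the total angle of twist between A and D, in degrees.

ω = 2π·481/60 = 50.37 rad/s, so T = P/ω = 21.1×10³ / 50.37 = 418.9 N·m.
J_AB = π(0.0432)⁴/32 = 3.42×10^-7 m⁴; J_BC = π(0.0552)⁴/32 = 9.11×10^-7 m⁴; J_CD = π(0.0806)⁴/32 = 4.14×10^-6 m⁴.
θ = (T/G)·Σ L_i/J_i = (418.9/77.9×10⁹)·(0.527/3.42×10^-7 + 1.01/9.11×10^-7 + 0.965/4.14×10^-6) = 0.01550 rad.

0.888°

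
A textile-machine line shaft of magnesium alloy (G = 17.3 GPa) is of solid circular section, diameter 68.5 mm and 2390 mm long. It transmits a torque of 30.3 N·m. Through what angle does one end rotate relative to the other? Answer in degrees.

0.111°

J = πd⁴/32 = π(0.0685)⁴/32 = 2.162×10^-6 m⁴.
θ = T·L/(G·J) = 30.30 × 2.39 / (17.3×10⁹ × 2.162×10^-6) = 1.937×10^-3 rad.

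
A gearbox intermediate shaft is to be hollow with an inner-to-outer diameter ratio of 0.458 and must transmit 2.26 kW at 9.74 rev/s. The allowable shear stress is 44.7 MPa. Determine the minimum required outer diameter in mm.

ω = 2π·9.74 = 61.20 rad/s, so T = P/ω = 2.26×10³ / 61.20 = 36.93 N·m.
For a hollow shaft with d_i/d_o = 0.458: τ_max = 16T/(π d_o³ (1−k⁴)), so d_o = [16T/(π τ_allow (1−k⁴))]^(1/3) = [16·36.93/(π·4.47×10^7·0.9560)]^(1/3) = 0.01639 m.

16.4 mm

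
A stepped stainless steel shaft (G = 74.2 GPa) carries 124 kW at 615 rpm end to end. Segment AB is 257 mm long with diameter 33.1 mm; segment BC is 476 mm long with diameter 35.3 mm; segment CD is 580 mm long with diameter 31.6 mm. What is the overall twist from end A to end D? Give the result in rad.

0.291 rad

ω = 2π·615/60 = 64.40 rad/s, so T = P/ω = 124×10³ / 64.40 = 1925 N·m.
J_AB = π(0.0331)⁴/32 = 1.18×10^-7 m⁴; J_BC = π(0.0353)⁴/32 = 1.52×10^-7 m⁴; J_CD = π(0.0316)⁴/32 = 9.79×10^-8 m⁴.
θ = (T/G)·Σ L_i/J_i = (1925/74.2×10⁹)·(0.257/1.18×10^-7 + 0.476/1.52×10^-7 + 0.580/9.79×10^-8) = 0.2914 rad.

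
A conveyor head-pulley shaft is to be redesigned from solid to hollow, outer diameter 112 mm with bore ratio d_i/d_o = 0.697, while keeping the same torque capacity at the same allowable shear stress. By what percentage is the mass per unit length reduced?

Equal τ_max and T ⇒ the solid shaft needs d_s³ = d_o³(1−k⁴), so d_s = 112·(1−0.697⁴)^(1/3) = 102.4 mm.
Area ratio A_h/A_s = d_o²(1−k²)/d_s² = (1−k²)/(1−k⁴)^(2/3) = 0.6153.
Mass saving = 1 − 0.6153 = 38.5 %.

38.5 %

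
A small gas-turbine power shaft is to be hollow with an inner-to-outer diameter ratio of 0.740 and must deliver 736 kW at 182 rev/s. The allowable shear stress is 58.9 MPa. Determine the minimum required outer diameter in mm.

ω = 2π·182 = 1144 rad/s, so T = P/ω = 736×10³ / 1144 = 643.6 N·m.
For a hollow shaft with d_i/d_o = 0.740: τ_max = 16T/(π d_o³ (1−k⁴)), so d_o = [16T/(π τ_allow (1−k⁴))]^(1/3) = [16·643.6/(π·5.89×10^7·0.7001)]^(1/3) = 0.04300 m.

43.0 mm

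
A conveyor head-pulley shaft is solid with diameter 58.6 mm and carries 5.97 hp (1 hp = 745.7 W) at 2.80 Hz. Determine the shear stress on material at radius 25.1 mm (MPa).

5.49 MPa

ω = 2π·2.80 = 17.59 rad/s, so T = P/ω = 5.97×745.7 / 17.59 = 253.0 N·m.
J = πd⁴/32 = π(0.0586)⁴/32 = 1.158×10^-6 m⁴.
Shear stress varies linearly with radius: τ = T·r/J = 253.0 × 0.0251 / 1.158×10^-6 = 5.486×10^6 Pa.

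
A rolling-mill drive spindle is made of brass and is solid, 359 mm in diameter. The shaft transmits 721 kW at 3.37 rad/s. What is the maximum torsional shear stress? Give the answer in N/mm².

ω = 3.37 rad/s, so T = P/ω = 721×10³ / 3.370 = 213900 N·m.
J = πd⁴/32 = π(0.359)⁴/32 = 1.631×10^-3 m⁴.
τ_max = T·r/J = 213900 × 0.179 / 1.631×10^-3 = 2.355×10^7 Pa.

23.6 N/mm²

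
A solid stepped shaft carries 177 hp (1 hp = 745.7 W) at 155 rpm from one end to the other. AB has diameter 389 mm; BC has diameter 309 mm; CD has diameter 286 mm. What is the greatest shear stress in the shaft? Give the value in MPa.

ω = 2π·155/60 = 16.23 rad/s, so T = P/ω = 177×745.7 / 16.23 = 8132 N·m.
Under the same torque, τ_max = 16T/(πd³) is largest where d is smallest — segment CD (d = 286 mm).
τ_max = 16·8132/(π·(0.286)³) = 1.770×10^6 Pa.

1.77 MPa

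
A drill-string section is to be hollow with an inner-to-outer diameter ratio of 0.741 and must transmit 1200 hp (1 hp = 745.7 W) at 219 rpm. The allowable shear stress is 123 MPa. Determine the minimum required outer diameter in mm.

132 mm

ω = 2π·219/60 = 22.93 rad/s, so T = P/ω = 1200×745.7 / 22.93 = 39020 N·m.
For a hollow shaft with d_i/d_o = 0.741: τ_max = 16T/(π d_o³ (1−k⁴)), so d_o = [16T/(π τ_allow (1−k⁴))]^(1/3) = [16·39020/(π·1.23×10^8·0.6985)]^(1/3) = 0.1322 m.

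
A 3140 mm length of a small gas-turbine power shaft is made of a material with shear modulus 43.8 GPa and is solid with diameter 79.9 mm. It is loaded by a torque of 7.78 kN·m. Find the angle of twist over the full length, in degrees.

7.99°

J = πd⁴/32 = π(0.0799)⁴/32 = 4.001×10^-6 m⁴.
θ = T·L/(G·J) = 7780 × 3.14 / (43.8×10⁹ × 4.001×10^-6) = 0.1394 rad.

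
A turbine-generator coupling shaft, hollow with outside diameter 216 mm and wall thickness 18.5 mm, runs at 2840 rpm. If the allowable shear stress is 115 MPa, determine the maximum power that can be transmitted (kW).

35800 kW

J = π(d_o⁴ − d_i⁴)/32 = π(0.216⁴ − 0.179⁴)/32 = 1.129×10^-4 m⁴.
T_max = τ_allow·J/r = 1.15×10^8 × 1.129×10^-4 / 0.108 = 120200 N·m.
ω = 2π·2840/60 = 297.4 rad/s, so P_max = T_max·ω = 3.576×10^7 W.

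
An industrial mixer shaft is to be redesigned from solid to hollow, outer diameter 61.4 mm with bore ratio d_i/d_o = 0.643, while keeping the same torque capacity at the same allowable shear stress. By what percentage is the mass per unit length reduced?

Equal τ_max and T ⇒ the solid shaft needs d_s³ = d_o³(1−k⁴), so d_s = 61.4·(1−0.643⁴)^(1/3) = 57.68 mm.
Area ratio A_h/A_s = d_o²(1−k²)/d_s² = (1−k²)/(1−k⁴)^(2/3) = 0.6646.
Mass saving = 1 − 0.6646 = 33.5 %.

33.5 %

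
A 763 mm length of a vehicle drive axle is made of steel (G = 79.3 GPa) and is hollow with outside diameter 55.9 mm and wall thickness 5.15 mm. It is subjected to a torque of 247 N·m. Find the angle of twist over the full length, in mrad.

4.45 mrad

J = π(d_o⁴ − d_i⁴)/32 = π(0.0559⁴ − 0.0456⁴)/32 = 5.341×10^-7 m⁴.
θ = T·L/(G·J) = 247.0 × 0.763 / (79.3×10⁹ × 5.341×10^-7) = 4.449×10^-3 rad.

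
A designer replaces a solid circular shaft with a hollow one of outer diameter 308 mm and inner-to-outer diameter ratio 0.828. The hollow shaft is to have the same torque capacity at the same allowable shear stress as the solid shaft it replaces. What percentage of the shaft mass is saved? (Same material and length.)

Equal τ_max and T ⇒ the solid shaft needs d_s³ = d_o³(1−k⁴), so d_s = 308·(1−0.828⁴)^(1/3) = 249.3 mm.
Area ratio A_h/A_s = d_o²(1−k²)/d_s² = (1−k²)/(1−k⁴)^(2/3) = 0.4801.
Mass saving = 1 − 0.4801 = 52.0 %.

52.0 %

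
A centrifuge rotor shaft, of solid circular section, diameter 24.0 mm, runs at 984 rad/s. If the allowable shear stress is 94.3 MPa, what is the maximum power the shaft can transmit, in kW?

J = πd⁴/32 = π(0.0240)⁴/32 = 3.257×10^-8 m⁴.
T_max = τ_allow·J/r = 9.43×10^7 × 3.257×10^-8 / 0.0120 = 256.0 N·m.
ω = 984 rad/s, so P_max = T_max·ω = 2.519×10^5 W.

252 kW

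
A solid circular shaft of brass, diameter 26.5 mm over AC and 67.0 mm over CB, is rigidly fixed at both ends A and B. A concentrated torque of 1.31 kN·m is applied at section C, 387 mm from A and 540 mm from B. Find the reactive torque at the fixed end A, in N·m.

Compatibility: T_A·a/J_AC = T_B·b/J_CB with T_A + T_B = T₀.
J_AC = 4.84×10^-8 m⁴, J_CB = 1.98×10^-6 m⁴, so T_A = T₀·(J_AC/a)/((J_AC/a)+(J_CB/b)) = 43.26 N·m, T_B = 1267 N·m.

43.3 N·m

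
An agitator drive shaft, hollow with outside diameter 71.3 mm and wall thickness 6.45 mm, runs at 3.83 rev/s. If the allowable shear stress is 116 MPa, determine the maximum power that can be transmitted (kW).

J = π(d_o⁴ − d_i⁴)/32 = π(0.0713⁴ − 0.0584⁴)/32 = 1.395×10^-6 m⁴.
T_max = τ_allow·J/r = 1.16×10^8 × 1.395×10^-6 / 0.0357 = 4540 N·m.
ω = 2π·3.83 = 24.06 rad/s, so P_max = T_max·ω = 1.093×10^5 W.

109 kW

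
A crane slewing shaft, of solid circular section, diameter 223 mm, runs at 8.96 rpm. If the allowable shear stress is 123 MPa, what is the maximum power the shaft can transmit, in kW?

251 kW

J = πd⁴/32 = π(0.223)⁴/32 = 2.428×10^-4 m⁴.
T_max = τ_allow·J/r = 1.23×10^8 × 2.428×10^-4 / 0.112 = 267800 N·m.
ω = 2π·8.96/60 = 0.9383 rad/s, so P_max = T_max·ω = 2.513×10^5 W.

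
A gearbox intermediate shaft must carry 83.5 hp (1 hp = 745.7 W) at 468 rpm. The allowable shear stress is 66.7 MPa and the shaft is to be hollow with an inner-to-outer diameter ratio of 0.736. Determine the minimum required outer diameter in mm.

ω = 2π·468/60 = 49.01 rad/s, so T = P/ω = 83.5×745.7 / 49.01 = 1271 N·m.
For a hollow shaft with d_i/d_o = 0.736: τ_max = 16T/(π d_o³ (1−k⁴)), so d_o = [16T/(π τ_allow (1−k⁴))]^(1/3) = [16·1271/(π·6.67×10^7·0.7066)]^(1/3) = 0.05159 m.

51.6 mm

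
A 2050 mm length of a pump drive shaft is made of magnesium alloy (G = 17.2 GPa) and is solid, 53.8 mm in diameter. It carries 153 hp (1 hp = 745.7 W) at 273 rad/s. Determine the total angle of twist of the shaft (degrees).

ω = 273 rad/s, so T = P/ω = 153×745.7 / 273.0 = 417.9 N·m.
J = πd⁴/32 = π(0.0538)⁴/32 = 8.225×10^-7 m⁴.
θ = T·L/(G·J) = 417.9 × 2.05 / (17.2×10⁹ × 8.225×10^-7) = 0.06056 rad.

3.47°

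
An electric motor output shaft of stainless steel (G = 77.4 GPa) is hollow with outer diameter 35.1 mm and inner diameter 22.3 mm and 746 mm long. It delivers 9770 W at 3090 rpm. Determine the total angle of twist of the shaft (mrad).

ω = 2π·3090/60 = 323.6 rad/s, so T = P/ω = 9770 / 323.6 = 30.19 N·m.
J = π(d_o⁴ − d_i⁴)/32 = π(0.0351⁴ − 0.0223⁴)/32 = 1.247×10^-7 m⁴.
θ = T·L/(G·J) = 30.19 × 0.746 / (77.4×10⁹ × 1.247×10^-7) = 2.333×10^-3 rad.

2.33 mrad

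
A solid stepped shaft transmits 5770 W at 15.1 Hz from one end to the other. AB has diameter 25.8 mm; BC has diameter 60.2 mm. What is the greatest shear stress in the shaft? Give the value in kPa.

ω = 2π·15.1 = 94.88 rad/s, so T = P/ω = 5770 / 94.88 = 60.82 N·m.
Under the same torque, τ_max = 16T/(πd³) is largest where d is smallest — segment AB (d = 25.8 mm).
τ_max = 16·60.82/(π·(0.0258)³) = 1.804×10^7 Pa.

18000 kPa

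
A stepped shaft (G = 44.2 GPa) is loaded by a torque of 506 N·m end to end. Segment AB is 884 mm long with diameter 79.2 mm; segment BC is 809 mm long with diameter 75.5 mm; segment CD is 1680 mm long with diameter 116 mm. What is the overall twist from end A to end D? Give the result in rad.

0.00661 rad

J_AB = π(0.0792)⁴/32 = 3.86×10^-6 m⁴; J_BC = π(0.0755)⁴/32 = 3.19×10^-6 m⁴; J_CD = π(0.116)⁴/32 = 1.78×10^-5 m⁴.
θ = (T/G)·Σ L_i/J_i = (506.0/44.2×10⁹)·(0.884/3.86×10^-6 + 0.809/3.19×10^-6 + 1.68/1.78×10^-5) = 6.605×10^-3 rad.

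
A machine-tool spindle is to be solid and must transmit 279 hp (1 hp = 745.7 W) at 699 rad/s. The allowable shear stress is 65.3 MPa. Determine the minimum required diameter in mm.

ω = 699 rad/s, so T = P/ω = 279×745.7 / 699.0 = 297.6 N·m.
For a solid shaft τ_max = 16T/(πd³), so d = (16T/(π τ_allow))^(1/3) = (16·297.6/(π·6.53×10^7))^(1/3) = 0.02853 m.

28.5 mm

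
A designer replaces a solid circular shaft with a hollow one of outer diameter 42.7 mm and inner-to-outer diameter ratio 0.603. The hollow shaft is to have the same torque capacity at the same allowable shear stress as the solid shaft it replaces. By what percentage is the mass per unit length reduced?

Equal τ_max and T ⇒ the solid shaft needs d_s³ = d_o³(1−k⁴), so d_s = 42.7·(1−0.603⁴)^(1/3) = 40.73 mm.
Area ratio A_h/A_s = d_o²(1−k²)/d_s² = (1−k²)/(1−k⁴)^(2/3) = 0.6995.
Mass saving = 1 − 0.6995 = 30.1 %.

30.1 %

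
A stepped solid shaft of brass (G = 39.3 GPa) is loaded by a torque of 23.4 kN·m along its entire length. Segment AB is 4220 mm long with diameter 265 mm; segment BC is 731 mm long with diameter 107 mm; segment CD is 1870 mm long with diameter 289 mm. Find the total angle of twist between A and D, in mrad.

40.6 mrad

J_AB = π(0.265)⁴/32 = 4.84×10^-4 m⁴; J_BC = π(0.107)⁴/32 = 1.29×10^-5 m⁴; J_CD = π(0.289)⁴/32 = 6.85×10^-4 m⁴.
θ = (T/G)·Σ L_i/J_i = (23400/39.3×10⁹)·(4.22/4.84×10^-4 + 0.731/1.29×10^-5 + 1.87/6.85×10^-4) = 0.04064 rad.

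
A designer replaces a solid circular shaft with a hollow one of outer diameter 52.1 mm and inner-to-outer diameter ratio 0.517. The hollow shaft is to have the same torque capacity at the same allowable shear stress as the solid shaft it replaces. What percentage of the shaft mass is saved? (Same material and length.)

23.0 %

Equal τ_max and T ⇒ the solid shaft needs d_s³ = d_o³(1−k⁴), so d_s = 52.1·(1−0.517⁴)^(1/3) = 50.83 mm.
Area ratio A_h/A_s = d_o²(1−k²)/d_s² = (1−k²)/(1−k⁴)^(2/3) = 0.7698.
Mass saving = 1 − 0.7698 = 23.0 %.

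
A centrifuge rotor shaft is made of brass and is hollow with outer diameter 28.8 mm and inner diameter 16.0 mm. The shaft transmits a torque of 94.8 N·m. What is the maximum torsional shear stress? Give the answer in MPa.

J = π(d_o⁴ − d_i⁴)/32 = π(0.0288⁴ − 0.0160⁴)/32 = 6.111×10^-8 m⁴.
τ_max = T·r/J = 94.80 × 0.0144 / 6.111×10^-8 = 2.234×10^7 Pa.

22.3 MPa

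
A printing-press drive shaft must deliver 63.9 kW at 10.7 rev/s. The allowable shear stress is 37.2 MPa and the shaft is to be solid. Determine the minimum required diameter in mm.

ω = 2π·10.7 = 67.23 rad/s, so T = P/ω = 63.9×10³ / 67.23 = 950.5 N·m.
For a solid shaft τ_max = 16T/(πd³), so d = (16T/(π τ_allow))^(1/3) = (16·950.5/(π·3.72×10^7))^(1/3) = 0.05067 m.

50.7 mm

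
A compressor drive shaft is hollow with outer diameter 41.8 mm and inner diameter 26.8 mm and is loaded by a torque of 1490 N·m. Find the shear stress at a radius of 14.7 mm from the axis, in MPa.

J = π(d_o⁴ − d_i⁴)/32 = π(0.0418⁴ − 0.0268⁴)/32 = 2.491×10^-7 m⁴.
Shear stress varies linearly with radius: τ = T·r/J = 1490 × 0.0147 / 2.491×10^-7 = 8.794×10^7 Pa.

87.9 MPa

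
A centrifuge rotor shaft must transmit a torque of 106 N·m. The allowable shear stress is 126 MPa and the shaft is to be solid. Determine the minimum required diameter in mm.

16.2 mm

For a solid shaft τ_max = 16T/(πd³), so d = (16T/(π τ_allow))^(1/3) = (16·106.0/(π·1.26×10^8))^(1/3) = 0.01624 m.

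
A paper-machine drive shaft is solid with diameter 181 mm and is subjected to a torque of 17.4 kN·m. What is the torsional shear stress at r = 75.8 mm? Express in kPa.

12500 kPa

J = πd⁴/32 = π(0.181)⁴/32 = 1.054×10^-4 m⁴.
Shear stress varies linearly with radius: τ = T·r/J = 17400 × 0.0758 / 1.054×10^-4 = 1.252×10^7 Pa.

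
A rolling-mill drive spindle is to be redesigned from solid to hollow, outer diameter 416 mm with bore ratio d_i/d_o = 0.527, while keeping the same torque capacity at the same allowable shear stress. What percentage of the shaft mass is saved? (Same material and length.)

Equal τ_max and T ⇒ the solid shaft needs d_s³ = d_o³(1−k⁴), so d_s = 416·(1−0.527⁴)^(1/3) = 405.0 mm.
Area ratio A_h/A_s = d_o²(1−k²)/d_s² = (1−k²)/(1−k⁴)^(2/3) = 0.7620.
Mass saving = 1 − 0.7620 = 23.8 %.

23.8 %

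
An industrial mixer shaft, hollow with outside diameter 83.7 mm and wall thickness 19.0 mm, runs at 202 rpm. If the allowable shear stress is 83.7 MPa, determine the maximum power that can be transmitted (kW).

186 kW

J = π(d_o⁴ − d_i⁴)/32 = π(0.0837⁴ − 0.0457⁴)/32 = 4.390×10^-6 m⁴.
T_max = τ_allow·J/r = 8.37×10^7 × 4.390×10^-6 / 0.0418 = 8780 N·m.
ω = 2π·202/60 = 21.15 rad/s, so P_max = T_max·ω = 1.857×10^5 W.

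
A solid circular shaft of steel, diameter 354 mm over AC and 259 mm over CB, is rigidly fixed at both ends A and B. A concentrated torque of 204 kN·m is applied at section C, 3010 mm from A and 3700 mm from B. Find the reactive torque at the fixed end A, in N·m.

165000 N·m

Compatibility: T_A·a/J_AC = T_B·b/J_CB with T_A + T_B = T₀.
J_AC = 1.54×10^-3 m⁴, J_CB = 4.42×10^-4 m⁴, so T_A = T₀·(J_AC/a)/((J_AC/a)+(J_CB/b)) = 165400 N·m, T_B = 38560 N·m.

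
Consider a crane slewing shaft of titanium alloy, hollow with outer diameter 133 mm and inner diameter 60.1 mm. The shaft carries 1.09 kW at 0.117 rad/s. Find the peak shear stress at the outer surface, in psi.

ω = 0.117 rad/s, so T = P/ω = 1.09×10³ / 0.1170 = 9316 N·m.
J = π(d_o⁴ − d_i⁴)/32 = π(0.133⁴ − 0.0601⁴)/32 = 2.944×10^-5 m⁴.
τ_max = T·r/J = 9316 × 0.0665 / 2.944×10^-5 = 2.105×10^7 Pa.

3050 psi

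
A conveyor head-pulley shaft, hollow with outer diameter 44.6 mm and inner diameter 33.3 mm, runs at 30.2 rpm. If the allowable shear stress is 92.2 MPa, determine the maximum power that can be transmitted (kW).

J = π(d_o⁴ − d_i⁴)/32 = π(0.0446⁴ − 0.0333⁴)/32 = 2.677×10^-7 m⁴.
T_max = τ_allow·J/r = 9.22×10^7 × 2.677×10^-7 / 0.0223 = 1107 N·m.
ω = 2π·30.2/60 = 3.163 rad/s, so P_max = T_max·ω = 3501 W.

3.50 kW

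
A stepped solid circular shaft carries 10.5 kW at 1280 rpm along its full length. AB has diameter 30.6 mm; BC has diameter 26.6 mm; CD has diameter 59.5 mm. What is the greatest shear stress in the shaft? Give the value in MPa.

21.2 MPa

ω = 2π·1280/60 = 134.0 rad/s, so T = P/ω = 10.5×10³ / 134.0 = 78.33 N·m.
Under the same torque, τ_max = 16T/(πd³) is largest where d is smallest — segment BC (d = 26.6 mm).
τ_max = 16·78.33/(π·(0.0266)³) = 2.120×10^7 Pa.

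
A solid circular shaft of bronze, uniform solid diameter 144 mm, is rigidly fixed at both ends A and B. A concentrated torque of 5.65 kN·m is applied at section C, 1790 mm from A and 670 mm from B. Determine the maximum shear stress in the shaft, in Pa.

7.01e6 Pa

With uniform GJ and both ends fixed, compatibility θ_AC = θ_CB gives T_A·a = T_B·b, together with T_A + T_B = T₀.
T_A = T₀·b/(a+b) = 5650·670/2460 = 1539 N·m; T_B = 4111 N·m.
τ in each portion: τ_AC = 2.62×10^6 Pa, τ_CB = 7.01×10^6 Pa; maximum is in CB.
τ_max = T_CB·r/J = 4111·0.0720/4.22×10^-5 = 7.012×10^6 Pa.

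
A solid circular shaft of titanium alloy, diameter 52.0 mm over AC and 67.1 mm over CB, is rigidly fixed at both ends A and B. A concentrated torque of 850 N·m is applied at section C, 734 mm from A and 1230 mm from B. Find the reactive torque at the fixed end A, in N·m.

320 N·m

Compatibility: T_A·a/J_AC = T_B·b/J_CB with T_A + T_B = T₀.
J_AC = 7.18×10^-7 m⁴, J_CB = 1.99×10^-6 m⁴, so T_A = T₀·(J_AC/a)/((J_AC/a)+(J_CB/b)) = 320.2 N·m, T_B = 529.8 N·m.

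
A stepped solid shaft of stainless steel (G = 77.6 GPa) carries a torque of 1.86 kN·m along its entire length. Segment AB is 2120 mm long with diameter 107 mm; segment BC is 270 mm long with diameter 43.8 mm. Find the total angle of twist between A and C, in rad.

0.0219 rad

J_AB = π(0.107)⁴/32 = 1.29×10^-5 m⁴; J_BC = π(0.0438)⁴/32 = 3.61×10^-7 m⁴.
θ = (T/G)·Σ L_i/J_i = (1860/77.6×10⁹)·(2.12/1.29×10^-5 + 0.270/3.61×10^-7) = 0.02186 rad.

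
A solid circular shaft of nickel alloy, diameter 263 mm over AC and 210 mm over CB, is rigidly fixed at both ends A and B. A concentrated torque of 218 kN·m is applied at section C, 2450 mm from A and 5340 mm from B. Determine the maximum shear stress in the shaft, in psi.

Compatibility: T_A·a/J_AC = T_B·b/J_CB with T_A + T_B = T₀.
J_AC = 4.70×10^-4 m⁴, J_CB = 1.91×10^-4 m⁴, so T_A = T₀·(J_AC/a)/((J_AC/a)+(J_CB/b)) = 183700 N·m, T_B = 34270 N·m.
τ in each portion: τ_AC = 5.14×10^7 Pa, τ_CB = 1.88×10^7 Pa; maximum is in AC.
τ_max = T_AC·r/J = 183700·0.132/4.70×10^-4 = 5.144×10^7 Pa.

7460 psi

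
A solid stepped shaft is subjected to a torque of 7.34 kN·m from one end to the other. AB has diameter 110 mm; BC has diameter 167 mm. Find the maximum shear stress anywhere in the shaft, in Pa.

Under the same torque, τ_max = 16T/(πd³) is largest where d is smallest — segment AB (d = 110 mm).
τ_max = 16·7340/(π·(0.110)³) = 2.809×10^7 Pa.

2.81e7 Pa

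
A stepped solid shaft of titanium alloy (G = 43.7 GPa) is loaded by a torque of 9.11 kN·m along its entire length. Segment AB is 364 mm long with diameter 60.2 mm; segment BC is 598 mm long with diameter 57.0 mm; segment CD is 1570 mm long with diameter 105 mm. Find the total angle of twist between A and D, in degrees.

J_AB = π(0.0602)⁴/32 = 1.29×10^-6 m⁴; J_BC = π(0.0570)⁴/32 = 1.04×10^-6 m⁴; J_CD = π(0.105)⁴/32 = 1.19×10^-5 m⁴.
θ = (T/G)·Σ L_i/J_i = (9110/43.7×10⁹)·(0.364/1.29×10^-6 + 0.598/1.04×10^-6 + 1.57/1.19×10^-5) = 0.2066 rad.

11.8°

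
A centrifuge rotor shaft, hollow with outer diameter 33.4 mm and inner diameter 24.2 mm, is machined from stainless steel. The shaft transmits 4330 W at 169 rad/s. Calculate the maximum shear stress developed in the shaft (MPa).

4.83 MPa

ω = 169 rad/s, so T = P/ω = 4330 / 169.0 = 25.62 N·m.
J = π(d_o⁴ − d_i⁴)/32 = π(0.0334⁴ − 0.0242⁴)/32 = 8.850×10^-8 m⁴.
τ_max = T·r/J = 25.62 × 0.0167 / 8.850×10^-8 = 4.835×10^6 Pa.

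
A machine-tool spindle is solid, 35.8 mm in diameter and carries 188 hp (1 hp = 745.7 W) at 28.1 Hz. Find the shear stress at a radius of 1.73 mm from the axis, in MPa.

ω = 2π·28.1 = 176.6 rad/s, so T = P/ω = 188×745.7 / 176.6 = 794.0 N·m.
J = πd⁴/32 = π(0.0358)⁴/32 = 1.613×10^-7 m⁴.
Shear stress varies linearly with radius: τ = T·r/J = 794.0 × 0.00173 / 1.613×10^-7 = 8.518×10^6 Pa.

8.52 MPa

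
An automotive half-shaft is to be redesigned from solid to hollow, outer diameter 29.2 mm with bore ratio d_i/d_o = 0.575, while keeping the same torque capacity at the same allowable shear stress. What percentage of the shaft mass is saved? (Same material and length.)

Equal τ_max and T ⇒ the solid shaft needs d_s³ = d_o³(1−k⁴), so d_s = 29.2·(1−0.575⁴)^(1/3) = 28.09 mm.
Area ratio A_h/A_s = d_o²(1−k²)/d_s² = (1−k²)/(1−k⁴)^(2/3) = 0.7231.
Mass saving = 1 − 0.7231 = 27.7 %.

27.7 %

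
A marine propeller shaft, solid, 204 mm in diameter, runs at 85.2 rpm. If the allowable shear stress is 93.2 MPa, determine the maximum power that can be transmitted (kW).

1390 kW

J = πd⁴/32 = π(0.204)⁴/32 = 1.700×10^-4 m⁴.
T_max = τ_allow·J/r = 9.32×10^7 × 1.700×10^-4 / 0.102 = 155400 N·m.
ω = 2π·85.2/60 = 8.922 rad/s, so P_max = T_max·ω = 1.386×10^6 W.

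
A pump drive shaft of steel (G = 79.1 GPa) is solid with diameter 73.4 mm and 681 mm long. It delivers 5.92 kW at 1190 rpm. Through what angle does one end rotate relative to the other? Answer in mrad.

ω = 2π·1190/60 = 124.6 rad/s, so T = P/ω = 5.92×10³ / 124.6 = 47.51 N·m.
J = πd⁴/32 = π(0.0734)⁴/32 = 2.850×10^-6 m⁴.
θ = T·L/(G·J) = 47.51 × 0.681 / (79.1×10⁹ × 2.850×10^-6) = 1.435×10^-4 rad.

0.144 mrad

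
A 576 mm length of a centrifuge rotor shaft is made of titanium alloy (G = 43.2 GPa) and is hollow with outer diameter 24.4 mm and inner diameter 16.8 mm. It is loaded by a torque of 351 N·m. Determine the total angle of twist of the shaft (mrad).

J = π(d_o⁴ − d_i⁴)/32 = π(0.0244⁴ − 0.0168⁴)/32 = 2.698×10^-8 m⁴.
θ = T·L/(G·J) = 351.0 × 0.576 / (43.2×10⁹ × 2.698×10^-8) = 0.1735 rad.

173 mrad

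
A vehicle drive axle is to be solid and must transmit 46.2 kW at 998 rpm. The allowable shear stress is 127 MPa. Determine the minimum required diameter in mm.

26.1 mm

ω = 2π·998/60 = 104.5 rad/s, so T = P/ω = 46.2×10³ / 104.5 = 442.1 N·m.
For a solid shaft τ_max = 16T/(πd³), so d = (16T/(π τ_allow))^(1/3) = (16·442.1/(π·1.27×10^8))^(1/3) = 0.02607 m.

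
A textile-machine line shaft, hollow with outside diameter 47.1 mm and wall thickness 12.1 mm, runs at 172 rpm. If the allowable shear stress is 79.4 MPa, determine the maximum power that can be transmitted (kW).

27.7 kW

J = π(d_o⁴ − d_i⁴)/32 = π(0.0471⁴ − 0.0229⁴)/32 = 4.562×10^-7 m⁴.
T_max = τ_allow·J/r = 7.94×10^7 × 4.562×10^-7 / 0.0236 = 1538 N·m.
ω = 2π·172/60 = 18.01 rad/s, so P_max = T_max·ω = 2.770×10^4 W.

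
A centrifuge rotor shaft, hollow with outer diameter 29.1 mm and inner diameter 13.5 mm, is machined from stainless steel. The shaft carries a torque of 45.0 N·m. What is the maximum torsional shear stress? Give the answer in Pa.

J = π(d_o⁴ − d_i⁴)/32 = π(0.0291⁴ − 0.0135⁴)/32 = 6.714×10^-8 m⁴.
τ_max = T·r/J = 45.00 × 0.0146 / 6.714×10^-8 = 9.752×10^6 Pa.

9.75e6 Pa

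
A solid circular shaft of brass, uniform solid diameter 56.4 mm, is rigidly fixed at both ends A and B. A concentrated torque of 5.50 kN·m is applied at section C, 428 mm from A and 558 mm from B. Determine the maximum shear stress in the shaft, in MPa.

With uniform GJ and both ends fixed, compatibility θ_AC = θ_CB gives T_A·a = T_B·b, together with T_A + T_B = T₀.
T_A = T₀·b/(a+b) = 5500·558/986.0 = 3113 N·m; T_B = 2387 N·m.
τ in each portion: τ_AC = 8.84×10^7 Pa, τ_CB = 6.78×10^7 Pa; maximum is in AC.
τ_max = T_AC·r/J = 3113·0.0282/9.93×10^-7 = 8.836×10^7 Pa.

88.4 MPa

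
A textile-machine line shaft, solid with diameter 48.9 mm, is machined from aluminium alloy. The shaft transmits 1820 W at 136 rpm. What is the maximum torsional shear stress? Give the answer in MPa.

5.57 MPa

ω = 2π·136/60 = 14.24 rad/s, so T = P/ω = 1820 / 14.24 = 127.8 N·m.
J = πd⁴/32 = π(0.0489)⁴/32 = 5.614×10^-7 m⁴.
τ_max = T·r/J = 127.8 × 0.0244 / 5.614×10^-7 = 5.566×10^6 Pa.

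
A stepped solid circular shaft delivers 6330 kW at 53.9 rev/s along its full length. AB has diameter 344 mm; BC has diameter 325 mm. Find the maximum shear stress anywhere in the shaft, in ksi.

0.402 ksi

ω = 2π·53.9 = 338.7 rad/s, so T = P/ω = 6330×10³ / 338.7 = 18690 N·m.
Under the same torque, τ_max = 16T/(πd³) is largest where d is smallest — segment BC (d = 325 mm).
τ_max = 16·18690/(π·(0.325)³) = 2.773×10^6 Pa.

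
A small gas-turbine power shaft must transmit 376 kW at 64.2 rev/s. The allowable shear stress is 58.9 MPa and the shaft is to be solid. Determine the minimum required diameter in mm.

43.2 mm

ω = 2π·64.2 = 403.4 rad/s, so T = P/ω = 376×10³ / 403.4 = 932.1 N·m.
For a solid shaft τ_max = 16T/(πd³), so d = (16T/(π τ_allow))^(1/3) = (16·932.1/(π·5.89×10^7))^(1/3) = 0.04320 m.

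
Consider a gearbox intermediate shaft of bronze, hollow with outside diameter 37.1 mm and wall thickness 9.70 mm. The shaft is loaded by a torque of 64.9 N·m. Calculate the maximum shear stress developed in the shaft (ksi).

J = π(d_o⁴ − d_i⁴)/32 = π(0.0371⁴ − 0.0177⁴)/32 = 1.764×10^-7 m⁴.
τ_max = T·r/J = 64.90 × 0.0186 / 1.764×10^-7 = 6.826×10^6 Pa.

0.990 ksi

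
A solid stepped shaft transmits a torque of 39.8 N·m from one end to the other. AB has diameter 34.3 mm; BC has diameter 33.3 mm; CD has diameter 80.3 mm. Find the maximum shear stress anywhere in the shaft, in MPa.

5.49 MPa

Under the same torque, τ_max = 16T/(πd³) is largest where d is smallest — segment BC (d = 33.3 mm).
τ_max = 16·39.80/(π·(0.0333)³) = 5.489×10^6 Pa.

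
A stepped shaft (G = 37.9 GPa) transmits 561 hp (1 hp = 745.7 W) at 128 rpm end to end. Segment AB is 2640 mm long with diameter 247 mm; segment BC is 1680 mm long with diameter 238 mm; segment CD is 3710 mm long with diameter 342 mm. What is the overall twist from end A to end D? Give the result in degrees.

ω = 2π·128/60 = 13.40 rad/s, so T = P/ω = 561×745.7 / 13.40 = 31210 N·m.
J_AB = π(0.247)⁴/32 = 3.65×10^-4 m⁴; J_BC = π(0.238)⁴/32 = 3.15×10^-4 m⁴; J_CD = π(0.342)⁴/32 = 1.34×10^-3 m⁴.
θ = (T/G)·Σ L_i/J_i = (31210/37.9×10⁹)·(2.64/3.65×10^-4 + 1.68/3.15×10^-4 + 3.71/1.34×10^-3) = 0.01262 rad.

0.723°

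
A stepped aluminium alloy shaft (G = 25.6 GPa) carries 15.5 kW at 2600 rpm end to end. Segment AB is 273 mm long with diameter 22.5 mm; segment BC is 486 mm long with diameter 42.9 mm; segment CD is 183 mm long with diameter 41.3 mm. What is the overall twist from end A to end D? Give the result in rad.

0.0288 rad

ω = 2π·2600/60 = 272.3 rad/s, so T = P/ω = 15.5×10³ / 272.3 = 56.93 N·m.
J_AB = π(0.0225)⁴/32 = 2.52×10^-8 m⁴; J_BC = π(0.0429)⁴/32 = 3.33×10^-7 m⁴; J_CD = π(0.0413)⁴/32 = 2.86×10^-7 m⁴.
θ = (T/G)·Σ L_i/J_i = (56.93/25.6×10⁹)·(0.273/2.52×10^-8 + 0.486/3.33×10^-7 + 0.183/2.86×10^-7) = 0.02880 rad.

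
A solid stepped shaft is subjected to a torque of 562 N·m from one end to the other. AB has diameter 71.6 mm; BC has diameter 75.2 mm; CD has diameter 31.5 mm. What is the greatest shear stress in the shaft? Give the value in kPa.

91600 kPa

Under the same torque, τ_max = 16T/(πd³) is largest where d is smallest — segment CD (d = 31.5 mm).
τ_max = 16·562.0/(π·(0.0315)³) = 9.157×10^7 Pa.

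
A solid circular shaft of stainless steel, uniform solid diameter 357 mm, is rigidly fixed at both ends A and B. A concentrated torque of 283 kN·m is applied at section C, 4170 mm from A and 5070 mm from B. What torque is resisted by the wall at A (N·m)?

155000 N·m

With uniform GJ and both ends fixed, compatibility θ_AC = θ_CB gives T_A·a = T_B·b, together with T_A + T_B = T₀.
T_A = T₀·b/(a+b) = 283000·5070/9240 = 155300 N·m; T_B = 127700 N·m.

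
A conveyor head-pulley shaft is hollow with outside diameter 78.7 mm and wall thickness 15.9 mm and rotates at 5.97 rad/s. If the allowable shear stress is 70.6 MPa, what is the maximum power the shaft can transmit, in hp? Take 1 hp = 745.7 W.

J = π(d_o⁴ − d_i⁴)/32 = π(0.0787⁴ − 0.0469⁴)/32 = 3.291×10^-6 m⁴.
T_max = τ_allow·J/r = 7.06×10^7 × 3.291×10^-6 / 0.0394 = 5905 N·m.
ω = 5.97 rad/s, so P_max = T_max·ω = 3.525×10^4 W.

47.3 hp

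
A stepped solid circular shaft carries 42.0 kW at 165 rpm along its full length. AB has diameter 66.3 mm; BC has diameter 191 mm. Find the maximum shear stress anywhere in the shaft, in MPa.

ω = 2π·165/60 = 17.28 rad/s, so T = P/ω = 42.0×10³ / 17.28 = 2431 N·m.
Under the same torque, τ_max = 16T/(πd³) is largest where d is smallest — segment AB (d = 66.3 mm).
τ_max = 16·2431/(π·(0.0663)³) = 4.248×10^7 Pa.

42.5 MPa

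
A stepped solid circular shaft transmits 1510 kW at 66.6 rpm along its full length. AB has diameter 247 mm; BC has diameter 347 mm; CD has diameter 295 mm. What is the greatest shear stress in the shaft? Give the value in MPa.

ω = 2π·66.6/60 = 6.974 rad/s, so T = P/ω = 1510×10³ / 6.974 = 216500 N·m.
Under the same torque, τ_max = 16T/(πd³) is largest where d is smallest — segment AB (d = 247 mm).
τ_max = 16·216500/(π·(0.247)³) = 7.317×10^7 Pa.

73.2 MPa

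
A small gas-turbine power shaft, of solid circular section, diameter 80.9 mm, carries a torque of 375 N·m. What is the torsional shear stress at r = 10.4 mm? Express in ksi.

J = πd⁴/32 = π(0.0809)⁴/32 = 4.205×10^-6 m⁴.
Shear stress varies linearly with radius: τ = T·r/J = 375.0 × 0.0104 / 4.205×10^-6 = 9.274×10^5 Pa.

0.135 ksi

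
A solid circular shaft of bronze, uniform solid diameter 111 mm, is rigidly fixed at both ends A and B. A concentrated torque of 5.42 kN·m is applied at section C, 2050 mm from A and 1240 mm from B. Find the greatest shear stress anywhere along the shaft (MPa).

With uniform GJ and both ends fixed, compatibility θ_AC = θ_CB gives T_A·a = T_B·b, together with T_A + T_B = T₀.
T_A = T₀·b/(a+b) = 5420·1240/3290 = 2043 N·m; T_B = 3377 N·m.
τ in each portion: τ_AC = 7.61×10^6 Pa, τ_CB = 1.26×10^7 Pa; maximum is in CB.
τ_max = T_CB·r/J = 3377·0.0555/1.49×10^-5 = 1.258×10^7 Pa.

12.6 MPa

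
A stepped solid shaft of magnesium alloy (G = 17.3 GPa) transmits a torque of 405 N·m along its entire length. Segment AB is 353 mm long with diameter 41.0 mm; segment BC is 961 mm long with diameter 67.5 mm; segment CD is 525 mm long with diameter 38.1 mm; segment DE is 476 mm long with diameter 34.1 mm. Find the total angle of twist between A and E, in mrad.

184 mrad

J_AB = π(0.0410)⁴/32 = 2.77×10^-7 m⁴; J_BC = π(0.0675)⁴/32 = 2.04×10^-6 m⁴; J_CD = π(0.0381)⁴/32 = 2.07×10^-7 m⁴; J_DE = π(0.0341)⁴/32 = 1.33×10^-7 m⁴.
θ = (T/G)·Σ L_i/J_i = (405.0/17.3×10⁹)·(0.353/2.77×10^-7 + 0.961/2.04×10^-6 + 0.525/2.07×10^-7 + 0.476/1.33×10^-7) = 0.1842 rad.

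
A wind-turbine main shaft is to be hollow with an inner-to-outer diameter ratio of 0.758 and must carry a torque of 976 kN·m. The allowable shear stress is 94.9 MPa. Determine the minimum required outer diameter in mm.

428 mm

For a hollow shaft with d_i/d_o = 0.758: τ_max = 16T/(π d_o³ (1−k⁴)), so d_o = [16T/(π τ_allow (1−k⁴))]^(1/3) = [16·976000/(π·9.49×10^7·0.6699)]^(1/3) = 0.4276 m.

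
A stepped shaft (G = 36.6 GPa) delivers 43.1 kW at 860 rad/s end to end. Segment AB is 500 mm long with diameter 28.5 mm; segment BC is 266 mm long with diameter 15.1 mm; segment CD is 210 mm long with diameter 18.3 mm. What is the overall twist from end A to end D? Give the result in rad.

0.108 rad

ω = 860 rad/s, so T = P/ω = 43.1×10³ / 860.0 = 50.12 N·m.
J_AB = π(0.0285)⁴/32 = 6.48×10^-8 m⁴; J_BC = π(0.0151)⁴/32 = 5.10×10^-9 m⁴; J_CD = π(0.0183)⁴/32 = 1.10×10^-8 m⁴.
θ = (T/G)·Σ L_i/J_i = (50.12/36.6×10⁹)·(0.500/6.48×10^-8 + 0.266/5.10×10^-9 + 0.210/1.10×10^-8) = 0.1080 rad.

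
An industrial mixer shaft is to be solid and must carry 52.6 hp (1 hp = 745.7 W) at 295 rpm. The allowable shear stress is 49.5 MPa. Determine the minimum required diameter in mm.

50.7 mm

ω = 2π·295/60 = 30.89 rad/s, so T = P/ω = 52.6×745.7 / 30.89 = 1270 N·m.
For a solid shaft τ_max = 16T/(πd³), so d = (16T/(π τ_allow))^(1/3) = (16·1270/(π·4.95×10^7))^(1/3) = 0.05074 m.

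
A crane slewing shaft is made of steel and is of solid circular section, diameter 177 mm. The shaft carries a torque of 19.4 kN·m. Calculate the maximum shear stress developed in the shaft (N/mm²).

J = πd⁴/32 = π(0.177)⁴/32 = 9.636×10^-5 m⁴.
τ_max = T·r/J = 19400 × 0.0885 / 9.636×10^-5 = 1.782×10^7 Pa.

17.8 N/mm²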